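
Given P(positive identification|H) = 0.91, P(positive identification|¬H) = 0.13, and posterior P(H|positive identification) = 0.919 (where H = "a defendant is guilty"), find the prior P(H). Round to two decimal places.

P(H) = 0.62

Bayes' rule in odds form gives O(H|E) = O(H)·[P(E|H)/P(E|¬H)], hence O(H) = O(H|E)/LR.
Posterior odds = 0.919/(1−0.919) = 11.3457. LR = 0.91/0.13 = 7.0000.
Prior odds = 11.3457/7.0000 = 1.6208, so P(H) = 1.6208/(1+1.6208) ≈ 0.62.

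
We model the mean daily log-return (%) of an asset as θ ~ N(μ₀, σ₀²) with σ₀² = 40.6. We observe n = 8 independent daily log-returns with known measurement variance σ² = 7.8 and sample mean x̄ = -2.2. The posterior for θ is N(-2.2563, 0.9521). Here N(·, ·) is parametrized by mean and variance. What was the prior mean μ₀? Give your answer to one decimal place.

The posterior mean is a precision-weighted average: μ_n = (τ₀μ₀ + τ_data·x̄)/(τ₀+τ_data), with τ₀=1/σ₀² and τ_data=n/σ².
Here τ₀ = 1/40.6 = 0.024631 and τ_data = 8/7.8 = 1.025641, so τ_n = 1.050272.
Rearranging for μ₀: μ₀ = (μ_n·τ_n − τ_data·x̄)/τ₀ = (-2.2563·1.050272 − 1.025641·-2.2) / 0.024631 = -0.113319/0.024631 ≈ -4.6.

μ₀ = -4.6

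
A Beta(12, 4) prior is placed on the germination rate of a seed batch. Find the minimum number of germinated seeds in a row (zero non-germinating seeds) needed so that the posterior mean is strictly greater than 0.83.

k = 8

After k germinated seeds and 0 non-germinating seeds the posterior is Beta(12+k, 4), with mean (12+k)/(12+4+k).
Set (12+k)/(16+k) > 0.83 and solve: k > (0.83·16 − 12)/(1 − 0.83) = 7.529.
The smallest integer exceeding 7.529 is 8, and checking k=8: (20)/(24) = 0.8333 > 0.83.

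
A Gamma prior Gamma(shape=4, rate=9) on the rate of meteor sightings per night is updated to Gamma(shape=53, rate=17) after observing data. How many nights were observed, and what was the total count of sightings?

A Gamma(α, β) prior (rate parametrization) on a Poisson rate with n observations summing to S gives posterior Gamma(α+S, β+n).
Matching: Σxᵢ = 53 − 4 = 49 and n = 17 − 9 = 8.

n = 8 nights with total 49 sightings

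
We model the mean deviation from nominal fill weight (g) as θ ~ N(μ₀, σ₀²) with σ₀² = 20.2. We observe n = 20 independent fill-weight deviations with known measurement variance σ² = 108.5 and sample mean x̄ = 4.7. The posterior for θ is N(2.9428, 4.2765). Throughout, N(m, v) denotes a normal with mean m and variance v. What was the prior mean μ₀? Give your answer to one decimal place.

μ₀ = -3.6

With known observation variance, the Normal–Normal posterior has precision τ_n = τ₀ + n/σ² and mean μ_n = (τ₀μ₀ + (n/σ²)x̄)/τ_n.
Here τ₀ = 1/20.2 = 0.049505 and τ_data = 20/108.5 = 0.184332, so τ_n = 0.233837.
Rearranging for μ₀: μ₀ = (μ_n·τ_n − τ_data·x̄)/τ₀ = (2.9428·0.233837 − 0.184332·4.7) / 0.049505 = -0.178225/0.049505 ≈ -3.6.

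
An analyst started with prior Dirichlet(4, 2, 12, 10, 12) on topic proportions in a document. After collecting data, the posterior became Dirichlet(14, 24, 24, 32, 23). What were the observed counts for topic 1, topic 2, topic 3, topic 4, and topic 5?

For a Dirichlet(α) prior with multinomial counts c, the posterior is Dirichlet(α + c) componentwise.
Counts are posterior − prior componentwise: 14−4=10, 24−2=22, 24−12=12, 32−10=22, 23−12=11.

counts (10, 22, 12, 22, 11)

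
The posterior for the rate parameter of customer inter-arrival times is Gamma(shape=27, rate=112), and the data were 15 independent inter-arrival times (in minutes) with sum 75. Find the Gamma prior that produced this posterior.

Gamma(shape=12, rate=37)

For an exponential likelihood with a Gamma(α, β) prior on the rate, n observations with total T give posterior Gamma(α+n, β+T).
So α = 27 − 15 = 12 and β = 112 − 75 = 37.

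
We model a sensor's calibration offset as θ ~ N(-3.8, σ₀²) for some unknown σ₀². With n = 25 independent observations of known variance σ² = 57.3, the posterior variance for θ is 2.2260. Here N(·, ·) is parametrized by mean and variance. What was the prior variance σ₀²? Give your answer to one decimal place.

σ₀² = 77.3

For the Normal–Normal model with known σ², precisions add: τ_n = τ₀ + n/σ².
So 1/σ₀² = 1/2.2260 − 25/57.3 = 0.449236 − 0.436300 = 0.012936.
Hence σ₀² = 1/0.012936 ≈ 77.3.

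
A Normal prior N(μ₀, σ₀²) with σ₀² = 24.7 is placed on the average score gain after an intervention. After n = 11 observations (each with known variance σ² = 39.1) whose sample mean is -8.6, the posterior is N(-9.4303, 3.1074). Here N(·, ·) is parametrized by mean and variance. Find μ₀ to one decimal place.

μ₀ = -15.2

The posterior mean is a precision-weighted average: μ_n = (τ₀μ₀ + τ_data·x̄)/(τ₀+τ_data), with τ₀=1/σ₀² and τ_data=n/σ².
Here τ₀ = 1/24.7 = 0.040486 and τ_data = 11/39.1 = 0.281330, so τ_n = 0.321816.
Rearranging for μ₀: μ₀ = (μ_n·τ_n − τ_data·x̄)/τ₀ = (-9.4303·0.321816 − 0.281330·-8.6) / 0.040486 = -0.615383/0.040486 ≈ -15.2.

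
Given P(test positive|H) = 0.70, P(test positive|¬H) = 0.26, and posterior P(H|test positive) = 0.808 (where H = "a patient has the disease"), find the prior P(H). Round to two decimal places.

P(H) = 0.61

In odds form, posterior odds = prior odds × likelihood ratio, so prior odds = posterior odds ÷ LR.
Posterior odds = 0.808/(1−0.808) = 4.2083. LR = 0.70/0.26 = 2.6923.
Prior odds = 4.2083/2.6923 = 1.5631, so P(H) = 1.5631/(1+1.5631) ≈ 0.61.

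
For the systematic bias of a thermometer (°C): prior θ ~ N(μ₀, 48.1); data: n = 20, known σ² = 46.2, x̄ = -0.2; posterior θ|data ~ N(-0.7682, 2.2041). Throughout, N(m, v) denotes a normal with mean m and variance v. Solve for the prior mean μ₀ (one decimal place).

With known observation variance, the Normal–Normal posterior has precision τ_n = τ₀ + n/σ² and mean μ_n = (τ₀μ₀ + (n/σ²)x̄)/τ_n.
Here τ₀ = 1/48.1 = 0.020790 and τ_data = 20/46.2 = 0.432900, so τ_n = 0.453690.
Rearranging for μ₀: μ₀ = (μ_n·τ_n − τ_data·x̄)/τ₀ = (-0.7682·0.453690 − 0.432900·-0.2) / 0.020790 = -0.261945/0.020790 ≈ -12.6.

μ₀ = -12.6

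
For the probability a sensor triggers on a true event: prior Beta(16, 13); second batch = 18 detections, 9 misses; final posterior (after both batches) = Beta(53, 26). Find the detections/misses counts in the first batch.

Because Beta–binomial updating is additive in the counts, the combined data contributed (α_post−α_prior, β_post−β_prior) successes and failures.
Total across both batches: 53−16=37 detections, 26−13=13 misses.
Subtract the second batch: 37−18=19 detections and 13−9=4 misses.

19 detections and 4 misses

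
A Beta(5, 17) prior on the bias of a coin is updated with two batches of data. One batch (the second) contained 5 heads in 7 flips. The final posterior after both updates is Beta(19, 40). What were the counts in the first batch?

9 heads and 21 tails

Because Beta–binomial updating is additive in the counts, the combined data contributed (α_post−α_prior, β_post−β_prior) successes and failures.
Total across both batches: 19−5=14 heads, 40−17=23 tails.
Subtract the second batch: 14−5=9 heads and 23−2=21 tails.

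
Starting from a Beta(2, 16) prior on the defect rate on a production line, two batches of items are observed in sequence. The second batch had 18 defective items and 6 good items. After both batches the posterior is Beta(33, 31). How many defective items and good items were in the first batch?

13 defective items and 9 good items

Because Beta–binomial updating is additive in the counts, the combined data contributed (α_post−α_prior, β_post−β_prior) successes and failures.
Total across both batches: 33−2=31 defective items, 31−16=15 good items.
Subtract the second batch: 31−18=13 defective items and 15−6=9 good items.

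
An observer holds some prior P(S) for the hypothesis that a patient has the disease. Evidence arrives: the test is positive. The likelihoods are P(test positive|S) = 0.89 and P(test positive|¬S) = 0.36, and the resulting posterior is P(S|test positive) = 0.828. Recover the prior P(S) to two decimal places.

P(S) = 0.66

Bayes' rule in odds form gives O(S|E) = O(S)·[P(E|S)/P(E|¬S)], hence O(S) = O(S|E)/LR.
Posterior odds = 0.828/(1−0.828) = 4.8140. LR = 0.89/0.36 = 2.4722.
Prior odds = 4.8140/2.4722 = 1.9473, so P(S) = 1.9473/(1+1.9473) ≈ 0.66.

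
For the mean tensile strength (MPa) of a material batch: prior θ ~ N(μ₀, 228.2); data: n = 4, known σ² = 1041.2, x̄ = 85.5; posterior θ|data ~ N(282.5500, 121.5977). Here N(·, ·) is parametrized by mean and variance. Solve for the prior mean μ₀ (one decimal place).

With known observation variance, the Normal–Normal posterior has precision τ_n = τ₀ + n/σ² and mean μ_n = (τ₀μ₀ + (n/σ²)x̄)/τ_n.
Here τ₀ = 1/228.2 = 0.004382 and τ_data = 4/1041.2 = 0.003842, so τ_n = 0.008224.
Rearranging for μ₀: μ₀ = (μ_n·τ_n − τ_data·x̄)/τ₀ = (282.5500·0.008224 − 0.003842·85.5) / 0.004382 = 1.995200/0.004382 ≈ 455.3.

μ₀ = 455.3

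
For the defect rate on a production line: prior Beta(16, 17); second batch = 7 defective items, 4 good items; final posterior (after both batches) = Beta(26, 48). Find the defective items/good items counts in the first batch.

Because Beta–binomial updating is additive in the counts, the combined data contributed (α_post−α_prior, β_post−β_prior) successes and failures.
Total across both batches: 26−16=10 defective items, 48−17=31 good items.
Subtract the second batch: 10−7=3 defective items and 31−4=27 good items.

3 defective items and 27 good items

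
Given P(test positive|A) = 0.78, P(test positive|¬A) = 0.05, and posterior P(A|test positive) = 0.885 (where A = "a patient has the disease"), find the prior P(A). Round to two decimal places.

P(A) = 0.33

In odds form, posterior odds = prior odds × likelihood ratio, so prior odds = posterior odds ÷ LR.
Posterior odds = 0.885/(1−0.885) = 7.6957. LR = 0.78/0.05 = 15.6000.
Prior odds = 7.6957/15.6000 = 0.4933, so P(A) = 0.4933/(1+0.4933) ≈ 0.33.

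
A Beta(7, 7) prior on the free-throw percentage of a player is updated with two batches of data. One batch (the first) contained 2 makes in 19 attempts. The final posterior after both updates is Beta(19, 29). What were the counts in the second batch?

Because Beta–binomial updating is additive in the counts, the combined data contributed (α_post−α_prior, β_post−β_prior) successes and failures.
Total across both batches: 19−7=12 makes, 29−7=22 misses.
Subtract the first batch: 12−2=10 makes and 22−17=5 misses.

10 makes and 5 misses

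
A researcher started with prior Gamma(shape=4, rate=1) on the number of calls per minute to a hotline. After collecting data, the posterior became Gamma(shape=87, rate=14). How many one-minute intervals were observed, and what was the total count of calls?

n = 13 one-minute intervals with total 83 calls

Gamma–Poisson conjugacy: posterior shape = α + Σxᵢ, posterior rate = β + n.
Matching: Σxᵢ = 87 − 4 = 83 and n = 14 − 1 = 13.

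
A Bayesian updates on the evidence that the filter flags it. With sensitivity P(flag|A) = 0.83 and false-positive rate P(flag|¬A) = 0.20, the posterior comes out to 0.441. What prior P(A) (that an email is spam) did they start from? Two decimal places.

P(A) = 0.16

In odds form, posterior odds = prior odds × likelihood ratio, so prior odds = posterior odds ÷ LR.
Posterior odds = 0.441/(1−0.441) = 0.7889. LR = 0.83/0.20 = 4.1500.
Prior odds = 0.7889/4.1500 = 0.1901, so P(A) = 0.1901/(1+0.1901) ≈ 0.16.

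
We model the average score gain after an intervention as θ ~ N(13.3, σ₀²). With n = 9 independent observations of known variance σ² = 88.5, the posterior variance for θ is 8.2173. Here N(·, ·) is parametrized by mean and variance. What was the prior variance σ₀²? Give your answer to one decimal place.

For the Normal–Normal model with known σ², precisions add: τ_n = τ₀ + n/σ².
So 1/σ₀² = 1/8.2173 − 9/88.5 = 0.121694 − 0.101695 = 0.019999.
Hence σ₀² = 1/0.019999 ≈ 50.0.

σ₀² = 50.0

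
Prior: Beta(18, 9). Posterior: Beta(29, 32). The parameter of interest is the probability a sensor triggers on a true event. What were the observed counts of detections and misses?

11 detections and 23 misses

Under Beta–binomial conjugacy the posterior parameters are (α+s, β+f).
Match parameters: s=29−18=11, f=32−9=23.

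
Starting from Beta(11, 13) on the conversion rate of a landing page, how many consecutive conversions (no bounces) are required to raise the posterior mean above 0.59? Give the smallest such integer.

After k conversions and 0 bounces the posterior is Beta(11+k, 13), with mean (11+k)/(11+13+k).
Set (11+k)/(24+k) > 0.59 and solve: k > (0.59·24 − 11)/(1 − 0.59) = 7.707.
The smallest integer exceeding 7.707 is 8, and checking k=8: (19)/(32) = 0.5938 > 0.59.

k = 8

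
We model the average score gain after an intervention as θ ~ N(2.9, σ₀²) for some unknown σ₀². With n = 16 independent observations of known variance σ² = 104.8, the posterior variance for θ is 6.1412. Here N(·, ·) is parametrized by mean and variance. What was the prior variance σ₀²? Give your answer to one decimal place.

For the Normal–Normal model with known σ², precisions add: τ_n = τ₀ + n/σ².
So 1/σ₀² = 1/6.1412 − 16/104.8 = 0.162835 − 0.152672 = 0.010163.
Hence σ₀² = 1/0.010163 ≈ 98.4.

σ₀² = 98.4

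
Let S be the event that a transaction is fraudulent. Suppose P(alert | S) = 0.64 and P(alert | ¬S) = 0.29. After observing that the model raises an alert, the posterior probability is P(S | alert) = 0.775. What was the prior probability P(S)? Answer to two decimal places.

P(S) = 0.61

Bayes' rule in odds form gives O(S|E) = O(S)·[P(E|S)/P(E|¬S)], hence O(S) = O(S|E)/LR.
Posterior odds = 0.775/(1−0.775) = 3.4444. LR = 0.64/0.29 = 2.2069.
Prior odds = 3.4444/2.2069 = 1.5607, so P(S) = 1.5607/(1+1.5607) ≈ 0.61.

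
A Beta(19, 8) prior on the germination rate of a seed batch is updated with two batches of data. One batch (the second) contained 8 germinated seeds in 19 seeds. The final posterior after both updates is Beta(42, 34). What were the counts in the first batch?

Sequential conjugate updates are equivalent to a single update on the pooled data, so total successes = posterior α − prior α and total failures = posterior β − prior β.
Total across both batches: 42−19=23 germinated seeds, 34−8=26 non-germinating seeds.
Subtract the second batch: 23−8=15 germinated seeds and 26−11=15 non-germinating seeds.

15 germinated seeds and 15 non-germinating seeds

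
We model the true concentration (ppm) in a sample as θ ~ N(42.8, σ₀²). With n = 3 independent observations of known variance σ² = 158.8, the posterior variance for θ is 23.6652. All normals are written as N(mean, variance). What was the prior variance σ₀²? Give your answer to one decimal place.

Posterior precision equals prior precision plus data precision: 1/σ_n² = 1/σ₀² + n/σ².
So 1/σ₀² = 1/23.6652 − 3/158.8 = 0.042256 − 0.018892 = 0.023364.
Hence σ₀² = 1/0.023364 ≈ 42.8.

σ₀² = 42.8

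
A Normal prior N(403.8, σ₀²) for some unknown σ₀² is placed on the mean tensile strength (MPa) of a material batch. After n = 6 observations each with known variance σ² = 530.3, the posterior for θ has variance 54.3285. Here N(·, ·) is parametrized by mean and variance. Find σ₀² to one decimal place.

Posterior precision equals prior precision plus data precision: 1/σ_n² = 1/σ₀² + n/σ².
So 1/σ₀² = 1/54.3285 − 6/530.3 = 0.018407 − 0.011314 = 0.007093.
Hence σ₀² = 1/0.007093 ≈ 141.0.

σ₀² = 141.0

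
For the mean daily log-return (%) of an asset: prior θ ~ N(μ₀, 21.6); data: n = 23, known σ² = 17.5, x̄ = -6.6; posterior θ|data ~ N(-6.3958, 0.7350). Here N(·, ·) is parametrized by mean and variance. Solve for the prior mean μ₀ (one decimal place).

The posterior mean is a precision-weighted average: μ_n = (τ₀μ₀ + τ_data·x̄)/(τ₀+τ_data), with τ₀=1/σ₀² and τ_data=n/σ².
Here τ₀ = 1/21.6 = 0.046296 and τ_data = 23/17.5 = 1.314286, so τ_n = 1.360582.
Rearranging for μ₀: μ₀ = (μ_n·τ_n − τ_data·x̄)/τ₀ = (-6.3958·1.360582 − 1.314286·-6.6) / 0.046296 = -0.027723/0.046296 ≈ -0.6.

μ₀ = -0.6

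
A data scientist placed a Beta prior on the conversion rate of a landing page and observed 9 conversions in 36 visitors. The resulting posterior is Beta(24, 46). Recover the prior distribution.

Beta is conjugate to the binomial likelihood: posterior = Beta(α+s, β+f).
Subtract the data counts: 24−9=15, 46−27=19.

Beta(15, 19)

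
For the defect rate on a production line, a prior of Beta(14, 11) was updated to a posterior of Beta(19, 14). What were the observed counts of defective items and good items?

Under Beta–binomial conjugacy the posterior parameters are (α+s, β+f).
So s = 19 − 14 = 5 and f = 14 − 11 = 3.

5 defective items and 3 good items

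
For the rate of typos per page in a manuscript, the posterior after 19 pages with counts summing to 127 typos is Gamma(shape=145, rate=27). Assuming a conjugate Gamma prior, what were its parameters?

Gamma(shape=18, rate=8)

Gamma–Poisson conjugacy: posterior shape = α + Σxᵢ, posterior rate = β + n.
So α = 145 − 127 = 18 and β = 27 − 19 = 8.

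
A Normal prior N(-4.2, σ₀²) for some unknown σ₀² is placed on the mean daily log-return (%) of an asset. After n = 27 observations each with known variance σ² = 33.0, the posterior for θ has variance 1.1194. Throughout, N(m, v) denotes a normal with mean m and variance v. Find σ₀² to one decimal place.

For the Normal–Normal model with known σ², precisions add: τ_n = τ₀ + n/σ².
So 1/σ₀² = 1/1.1194 − 27/33.0 = 0.893336 − 0.818182 = 0.075154.
Hence σ₀² = 1/0.075154 ≈ 13.3.

σ₀² = 13.3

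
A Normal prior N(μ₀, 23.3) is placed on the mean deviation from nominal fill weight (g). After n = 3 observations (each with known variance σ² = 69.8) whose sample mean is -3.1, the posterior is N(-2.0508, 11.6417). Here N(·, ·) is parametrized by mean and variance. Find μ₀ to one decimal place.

μ₀ = -1.0

The posterior mean is a precision-weighted average: μ_n = (τ₀μ₀ + τ_data·x̄)/(τ₀+τ_data), with τ₀=1/σ₀² and τ_data=n/σ².
Here τ₀ = 1/23.3 = 0.042918 and τ_data = 3/69.8 = 0.042980, so τ_n = 0.085898.
Rearranging for μ₀: μ₀ = (μ_n·τ_n − τ_data·x̄)/τ₀ = (-2.0508·0.085898 − 0.042980·-3.1) / 0.042918 = -0.042922/0.042918 ≈ -1.0.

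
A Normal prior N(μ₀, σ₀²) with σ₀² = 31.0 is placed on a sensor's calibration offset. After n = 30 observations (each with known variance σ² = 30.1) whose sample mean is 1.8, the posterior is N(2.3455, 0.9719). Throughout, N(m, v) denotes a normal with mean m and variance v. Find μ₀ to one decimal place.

μ₀ = 19.2

The posterior mean is a precision-weighted average: μ_n = (τ₀μ₀ + τ_data·x̄)/(τ₀+τ_data), with τ₀=1/σ₀² and τ_data=n/σ².
Here τ₀ = 1/31.0 = 0.032258 and τ_data = 30/30.1 = 0.996678, so τ_n = 1.028936.
Rearranging for μ₀: μ₀ = (μ_n·τ_n − τ_data·x̄)/τ₀ = (2.3455·1.028936 − 0.996678·1.8) / 0.032258 = 0.619349/0.032258 ≈ 19.2.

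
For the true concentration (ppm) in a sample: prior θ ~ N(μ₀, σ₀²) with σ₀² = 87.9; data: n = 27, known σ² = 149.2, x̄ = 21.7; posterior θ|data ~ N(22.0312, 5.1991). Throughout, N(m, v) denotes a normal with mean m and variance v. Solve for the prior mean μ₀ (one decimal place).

μ₀ = 27.3

With known observation variance, the Normal–Normal posterior has precision τ_n = τ₀ + n/σ² and mean μ_n = (τ₀μ₀ + (n/σ²)x̄)/τ_n.
Here τ₀ = 1/87.9 = 0.011377 and τ_data = 27/149.2 = 0.180965, so τ_n = 0.192342.
Rearranging for μ₀: μ₀ = (μ_n·τ_n − τ_data·x̄)/τ₀ = (22.0312·0.192342 − 0.180965·21.7) / 0.011377 = 0.310585/0.011377 ≈ 27.3.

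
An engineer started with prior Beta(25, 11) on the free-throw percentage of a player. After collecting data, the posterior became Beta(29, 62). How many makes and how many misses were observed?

Under Beta–binomial conjugacy the posterior parameters are (a+s, b+f).
Match parameters: s=29−25=4, f=62−11=51.

4 makes and 51 misses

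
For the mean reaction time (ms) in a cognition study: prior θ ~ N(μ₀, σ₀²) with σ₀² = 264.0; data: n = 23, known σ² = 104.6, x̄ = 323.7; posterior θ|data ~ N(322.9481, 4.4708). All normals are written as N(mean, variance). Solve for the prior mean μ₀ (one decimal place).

With known observation variance, the Normal–Normal posterior has precision τ_n = τ₀ + n/σ² and mean μ_n = (τ₀μ₀ + (n/σ²)x̄)/τ_n.
Here τ₀ = 1/264.0 = 0.003788 and τ_data = 23/104.6 = 0.219885, so τ_n = 0.223673.
Rearranging for μ₀: μ₀ = (μ_n·τ_n − τ_data·x̄)/τ₀ = (322.9481·0.223673 − 0.219885·323.7) / 0.003788 = 1.057996/0.003788 ≈ 279.3.

μ₀ = 279.3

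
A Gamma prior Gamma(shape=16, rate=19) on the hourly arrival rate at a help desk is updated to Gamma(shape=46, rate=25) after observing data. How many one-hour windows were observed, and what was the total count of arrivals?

A Gamma(α, β) prior (rate parametrization) on a Poisson rate with n observations summing to S gives posterior Gamma(α+S, β+n).
Matching: Σxᵢ = 46 − 16 = 30 and n = 25 − 19 = 6.

n = 6 one-hour windows with total 30 arrivals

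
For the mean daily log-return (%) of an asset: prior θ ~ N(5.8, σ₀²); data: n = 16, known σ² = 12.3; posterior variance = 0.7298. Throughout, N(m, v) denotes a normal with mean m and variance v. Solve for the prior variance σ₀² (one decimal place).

σ₀² = 14.4

Posterior precision equals prior precision plus data precision: 1/σ_n² = 1/σ₀² + n/σ².
So 1/σ₀² = 1/0.7298 − 16/12.3 = 1.370238 − 1.300813 = 0.069425.
Hence σ₀² = 1/0.069425 ≈ 14.4.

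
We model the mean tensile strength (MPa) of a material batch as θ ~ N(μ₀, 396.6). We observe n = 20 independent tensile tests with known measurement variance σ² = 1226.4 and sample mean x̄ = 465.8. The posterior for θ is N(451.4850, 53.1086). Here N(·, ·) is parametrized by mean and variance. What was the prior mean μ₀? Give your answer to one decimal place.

With known observation variance, the Normal–Normal posterior has precision τ_n = τ₀ + n/σ² and mean μ_n = (τ₀μ₀ + (n/σ²)x̄)/τ_n.
Here τ₀ = 1/396.6 = 0.002521 and τ_data = 20/1226.4 = 0.016308, so τ_n = 0.018829.
Rearranging for μ₀: μ₀ = (μ_n·τ_n − τ_data·x̄)/τ₀ = (451.4850·0.018829 − 0.016308·465.8) / 0.002521 = 0.904745/0.002521 ≈ 358.9.

μ₀ = 358.9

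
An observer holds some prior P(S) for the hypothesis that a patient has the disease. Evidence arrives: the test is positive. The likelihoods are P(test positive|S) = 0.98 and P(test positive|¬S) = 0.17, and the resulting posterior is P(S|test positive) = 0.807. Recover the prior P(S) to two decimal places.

P(S) = 0.42

Bayes' rule in odds form gives O(S|E) = O(S)·[P(E|S)/P(E|¬S)], hence O(S) = O(S|E)/LR.
Posterior odds = 0.807/(1−0.807) = 4.1813. LR = 0.98/0.17 = 5.7647.
Prior odds = 4.1813/5.7647 = 0.7253, so P(S) = 0.7253/(1+0.7253) ≈ 0.42.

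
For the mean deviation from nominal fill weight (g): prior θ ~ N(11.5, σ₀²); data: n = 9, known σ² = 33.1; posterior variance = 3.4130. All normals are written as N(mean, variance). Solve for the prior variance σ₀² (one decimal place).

Posterior precision equals prior precision plus data precision: 1/σ_n² = 1/σ₀² + n/σ².
So 1/σ₀² = 1/3.4130 − 9/33.1 = 0.292997 − 0.271903 = 0.021094.
Hence σ₀² = 1/0.021094 ≈ 47.4.

σ₀² = 47.4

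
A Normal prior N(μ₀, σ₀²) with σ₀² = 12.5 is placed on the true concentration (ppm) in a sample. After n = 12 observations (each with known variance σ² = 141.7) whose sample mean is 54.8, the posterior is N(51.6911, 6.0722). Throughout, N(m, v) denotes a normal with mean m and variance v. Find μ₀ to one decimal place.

μ₀ = 48.4

With known observation variance, the Normal–Normal posterior has precision τ_n = τ₀ + n/σ² and mean μ_n = (τ₀μ₀ + (n/σ²)x̄)/τ_n.
Here τ₀ = 1/12.5 = 0.080000 and τ_data = 12/141.7 = 0.084686, so τ_n = 0.164686.
Rearranging for μ₀: μ₀ = (μ_n·τ_n − τ_data·x̄)/τ₀ = (51.6911·0.164686 − 0.084686·54.8) / 0.080000 = 3.872008/0.080000 ≈ 48.4.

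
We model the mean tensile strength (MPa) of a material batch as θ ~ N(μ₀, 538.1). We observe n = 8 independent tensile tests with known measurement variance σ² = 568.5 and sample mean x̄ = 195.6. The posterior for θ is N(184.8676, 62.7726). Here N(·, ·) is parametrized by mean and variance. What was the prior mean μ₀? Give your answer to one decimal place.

μ₀ = 103.6

With known observation variance, the Normal–Normal posterior has precision τ_n = τ₀ + n/σ² and mean μ_n = (τ₀μ₀ + (n/σ²)x̄)/τ_n.
Here τ₀ = 1/538.1 = 0.001858 and τ_data = 8/568.5 = 0.014072, so τ_n = 0.015930.
Rearranging for μ₀: μ₀ = (μ_n·τ_n − τ_data·x̄)/τ₀ = (184.8676·0.015930 − 0.014072·195.6) / 0.001858 = 0.192458/0.001858 ≈ 103.6.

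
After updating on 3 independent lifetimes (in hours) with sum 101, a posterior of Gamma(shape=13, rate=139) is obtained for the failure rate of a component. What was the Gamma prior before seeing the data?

Gamma(shape=10, rate=38)

Gamma–exponential conjugacy: posterior shape = α + n, posterior rate = β + Σtᵢ.
So α = 13 − 3 = 10 and β = 139 − 101 = 38.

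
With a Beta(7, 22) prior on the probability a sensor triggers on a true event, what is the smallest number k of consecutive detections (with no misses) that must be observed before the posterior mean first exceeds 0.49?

k = 15

After k detections and 0 misses the posterior is Beta(7+k, 22), with mean (7+k)/(7+22+k).
Set (7+k)/(29+k) > 0.49 and solve: k > (0.49·29 − 7)/(1 − 0.49) = 14.137.
The smallest integer exceeding 14.137 is 15, and checking k=15: (22)/(44) = 0.5000 > 0.49.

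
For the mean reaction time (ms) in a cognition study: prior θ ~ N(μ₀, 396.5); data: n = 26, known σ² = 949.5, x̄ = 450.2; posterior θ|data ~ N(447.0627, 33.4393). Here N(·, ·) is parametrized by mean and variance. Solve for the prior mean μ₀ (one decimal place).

The posterior mean is a precision-weighted average: μ_n = (τ₀μ₀ + τ_data·x̄)/(τ₀+τ_data), with τ₀=1/σ₀² and τ_data=n/σ².
Here τ₀ = 1/396.5 = 0.002522 and τ_data = 26/949.5 = 0.027383, so τ_n = 0.029905.
Rearranging for μ₀: μ₀ = (μ_n·τ_n − τ_data·x̄)/τ₀ = (447.0627·0.029905 − 0.027383·450.2) / 0.002522 = 1.041583/0.002522 ≈ 413.0.

μ₀ = 413.0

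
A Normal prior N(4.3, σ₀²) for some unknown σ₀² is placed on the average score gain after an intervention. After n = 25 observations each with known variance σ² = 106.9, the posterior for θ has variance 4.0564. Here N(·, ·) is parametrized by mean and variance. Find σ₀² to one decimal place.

Posterior precision equals prior precision plus data precision: 1/σ_n² = 1/σ₀² + n/σ².
So 1/σ₀² = 1/4.0564 − 25/106.9 = 0.246524 − 0.233863 = 0.012661.
Hence σ₀² = 1/0.012661 ≈ 79.0.

σ₀² = 79.0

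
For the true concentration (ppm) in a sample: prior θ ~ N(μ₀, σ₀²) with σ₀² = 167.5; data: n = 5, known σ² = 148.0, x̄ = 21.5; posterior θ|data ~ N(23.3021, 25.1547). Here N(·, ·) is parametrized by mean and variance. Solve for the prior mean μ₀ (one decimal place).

μ₀ = 33.5

With known observation variance, the Normal–Normal posterior has precision τ_n = τ₀ + n/σ² and mean μ_n = (τ₀μ₀ + (n/σ²)x̄)/τ_n.
Here τ₀ = 1/167.5 = 0.005970 and τ_data = 5/148.0 = 0.033784, so τ_n = 0.039754.
Rearranging for μ₀: μ₀ = (μ_n·τ_n − τ_data·x̄)/τ₀ = (23.3021·0.039754 − 0.033784·21.5) / 0.005970 = 0.199996/0.005970 ≈ 33.5.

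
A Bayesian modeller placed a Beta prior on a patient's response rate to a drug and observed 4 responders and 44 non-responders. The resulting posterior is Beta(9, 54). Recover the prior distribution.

Under Beta–binomial conjugacy the posterior parameters are (a+s, b+f).
So a = 9 − 4 = 5 and b = 54 − 44 = 10.

Beta(5, 10)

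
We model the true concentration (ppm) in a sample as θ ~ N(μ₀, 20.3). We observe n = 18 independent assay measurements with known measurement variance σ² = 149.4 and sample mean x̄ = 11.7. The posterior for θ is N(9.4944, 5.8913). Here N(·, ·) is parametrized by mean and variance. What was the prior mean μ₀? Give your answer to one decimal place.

μ₀ = 4.1

The posterior mean is a precision-weighted average: μ_n = (τ₀μ₀ + τ_data·x̄)/(τ₀+τ_data), with τ₀=1/σ₀² and τ_data=n/σ².
Here τ₀ = 1/20.3 = 0.049261 and τ_data = 18/149.4 = 0.120482, so τ_n = 0.169743.
Rearranging for μ₀: μ₀ = (μ_n·τ_n − τ_data·x̄)/τ₀ = (9.4944·0.169743 − 0.120482·11.7) / 0.049261 = 0.201969/0.049261 ≈ 4.1.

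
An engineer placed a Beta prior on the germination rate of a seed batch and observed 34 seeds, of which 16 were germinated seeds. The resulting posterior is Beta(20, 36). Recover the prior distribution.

Beta(4, 18)

A Beta(a, b) prior with s successes and f failures in binomial data gives a Beta(a+s, b+f) posterior.
Subtract the data counts: 20−16=4, 36−18=18.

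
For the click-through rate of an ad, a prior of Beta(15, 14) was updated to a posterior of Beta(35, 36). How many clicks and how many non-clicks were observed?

20 clicks and 22 non-clicks

Under Beta–binomial conjugacy the posterior parameters are (a+s, b+f).
Match parameters: s=35−15=20, f=36−14=22.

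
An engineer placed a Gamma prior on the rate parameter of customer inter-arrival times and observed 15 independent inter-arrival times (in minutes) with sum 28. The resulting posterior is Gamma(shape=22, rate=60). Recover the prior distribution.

For an exponential likelihood with a Gamma(α, β) prior on the rate, n observations with total T give posterior Gamma(α+n, β+T).
So α = 22 − 15 = 7 and β = 60 − 28 = 32.

Gamma(shape=7, rate=32)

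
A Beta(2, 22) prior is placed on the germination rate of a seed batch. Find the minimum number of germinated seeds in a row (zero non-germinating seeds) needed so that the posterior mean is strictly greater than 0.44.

After k germinated seeds and 0 non-germinating seeds the posterior is Beta(2+k, 22), with mean (2+k)/(2+22+k).
Set (2+k)/(24+k) > 0.44 and solve: k > (0.44·24 − 2)/(1 − 0.44) = 15.286.
The smallest integer exceeding 15.286 is 16.

k = 16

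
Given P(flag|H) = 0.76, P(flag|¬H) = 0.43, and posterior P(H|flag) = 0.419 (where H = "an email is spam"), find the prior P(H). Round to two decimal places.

In odds form, posterior odds = prior odds × likelihood ratio, so prior odds = posterior odds ÷ LR.
Posterior odds = 0.419/(1−0.419) = 0.7212. LR = 0.76/0.43 = 1.7674.
Prior odds = 0.7212/1.7674 = 0.4081, so P(H) = 0.4081/(1+0.4081) ≈ 0.29.

P(H) = 0.29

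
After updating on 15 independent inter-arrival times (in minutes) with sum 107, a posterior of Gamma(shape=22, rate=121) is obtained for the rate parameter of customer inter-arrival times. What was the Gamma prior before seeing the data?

Gamma–exponential conjugacy: posterior shape = α + n, posterior rate = β + Σtᵢ.
So α = 22 − 15 = 7 and β = 121 − 107 = 14.

Gamma(shape=7, rate=14)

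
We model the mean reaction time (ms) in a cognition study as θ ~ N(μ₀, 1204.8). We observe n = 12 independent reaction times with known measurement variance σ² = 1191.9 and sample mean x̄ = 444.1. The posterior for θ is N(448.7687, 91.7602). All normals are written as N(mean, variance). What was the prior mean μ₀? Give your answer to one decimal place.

μ₀ = 505.4

With known observation variance, the Normal–Normal posterior has precision τ_n = τ₀ + n/σ² and mean μ_n = (τ₀μ₀ + (n/σ²)x̄)/τ_n.
Here τ₀ = 1/1204.8 = 0.000830 and τ_data = 12/1191.9 = 0.010068, so τ_n = 0.010898.
Rearranging for μ₀: μ₀ = (μ_n·τ_n − τ_data·x̄)/τ₀ = (448.7687·0.010898 − 0.010068·444.1) / 0.000830 = 0.419482/0.000830 ≈ 505.4.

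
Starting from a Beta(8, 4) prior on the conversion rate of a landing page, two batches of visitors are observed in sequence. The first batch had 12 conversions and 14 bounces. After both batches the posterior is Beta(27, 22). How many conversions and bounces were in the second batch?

Sequential conjugate updates are equivalent to a single update on the pooled data, so total successes = posterior α − prior α and total failures = posterior β − prior β.
Total across both batches: 27−8=19 conversions, 22−4=18 bounces.
Subtract the first batch: 19−12=7 conversions and 18−14=4 bounces.

7 conversions and 4 bounces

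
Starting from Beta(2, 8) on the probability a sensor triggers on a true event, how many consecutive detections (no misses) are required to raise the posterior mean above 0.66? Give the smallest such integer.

k = 14

After k detections and 0 misses the posterior is Beta(2+k, 8), with mean (2+k)/(2+8+k).
Set (2+k)/(10+k) > 0.66 and solve: k > (0.66·10 − 2)/(1 − 0.66) = 13.529.
The smallest integer exceeding 13.529 is 14, and checking k=14: (16)/(24) = 0.6667 > 0.66.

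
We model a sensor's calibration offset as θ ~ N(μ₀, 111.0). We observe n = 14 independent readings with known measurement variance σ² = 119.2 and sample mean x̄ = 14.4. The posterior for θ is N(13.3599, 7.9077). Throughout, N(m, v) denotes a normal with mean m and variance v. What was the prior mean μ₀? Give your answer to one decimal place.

μ₀ = -0.2

The posterior mean is a precision-weighted average: μ_n = (τ₀μ₀ + τ_data·x̄)/(τ₀+τ_data), with τ₀=1/σ₀² and τ_data=n/σ².
Here τ₀ = 1/111.0 = 0.009009 and τ_data = 14/119.2 = 0.117450, so τ_n = 0.126459.
Rearranging for μ₀: μ₀ = (μ_n·τ_n − τ_data·x̄)/τ₀ = (13.3599·0.126459 − 0.117450·14.4) / 0.009009 = -0.001800/0.009009 ≈ -0.2.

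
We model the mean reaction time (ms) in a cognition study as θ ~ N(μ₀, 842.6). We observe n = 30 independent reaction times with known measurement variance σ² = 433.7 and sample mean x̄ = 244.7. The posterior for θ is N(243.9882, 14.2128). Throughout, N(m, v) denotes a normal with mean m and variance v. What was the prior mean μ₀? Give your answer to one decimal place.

μ₀ = 202.5

The posterior mean is a precision-weighted average: μ_n = (τ₀μ₀ + τ_data·x̄)/(τ₀+τ_data), with τ₀=1/σ₀² and τ_data=n/σ².
Here τ₀ = 1/842.6 = 0.001187 and τ_data = 30/433.7 = 0.069172, so τ_n = 0.070359.
Rearranging for μ₀: μ₀ = (μ_n·τ_n − τ_data·x̄)/τ₀ = (243.9882·0.070359 − 0.069172·244.7) / 0.001187 = 0.240377/0.001187 ≈ 202.5.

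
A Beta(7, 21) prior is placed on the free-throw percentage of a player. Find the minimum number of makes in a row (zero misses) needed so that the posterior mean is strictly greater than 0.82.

k = 89

After k makes and 0 misses the posterior is Beta(7+k, 21), with mean (7+k)/(7+21+k).
Set (7+k)/(28+k) > 0.82 and solve: k > (0.82·28 − 7)/(1 − 0.82) = 88.667.
The smallest integer exceeding 88.667 is 89.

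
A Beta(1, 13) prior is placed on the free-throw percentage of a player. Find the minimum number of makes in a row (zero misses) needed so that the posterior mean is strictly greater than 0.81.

After k makes and 0 misses the posterior is Beta(1+k, 13), with mean (1+k)/(1+13+k).
Set (1+k)/(14+k) > 0.81 and solve: k > (0.81·14 − 1)/(1 − 0.81) = 54.421.
The smallest integer exceeding 54.421 is 55.

k = 55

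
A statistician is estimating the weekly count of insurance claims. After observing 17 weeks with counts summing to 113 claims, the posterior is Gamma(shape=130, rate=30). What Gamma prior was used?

Gamma(shape=17, rate=13)

A Gamma(α, β) prior (rate parametrization) on a Poisson rate with n observations summing to S gives posterior Gamma(α+S, β+n).
So α = 130 − 113 = 17 and β = 30 − 17 = 13.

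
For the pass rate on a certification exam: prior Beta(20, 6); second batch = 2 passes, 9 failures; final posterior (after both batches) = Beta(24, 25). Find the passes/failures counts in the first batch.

Because Beta–binomial updating is additive in the counts, the combined data contributed (α_post−α_prior, β_post−β_prior) successes and failures.
Total across both batches: 24−20=4 passes, 25−6=19 failures.
Subtract the second batch: 4−2=2 passes and 19−9=10 failures.

2 passes and 10 failures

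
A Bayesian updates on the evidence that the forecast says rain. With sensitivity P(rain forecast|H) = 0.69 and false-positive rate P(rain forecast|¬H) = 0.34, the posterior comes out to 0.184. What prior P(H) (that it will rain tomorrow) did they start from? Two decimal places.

P(H) = 0.10

In odds form, posterior odds = prior odds × likelihood ratio, so prior odds = posterior odds ÷ LR.
Posterior odds = 0.184/(1−0.184) = 0.2255. LR = 0.69/0.34 = 2.0294.
Prior odds = 0.2255/2.0294 = 0.1111, so P(H) = 0.1111/(1+0.1111) ≈ 0.10.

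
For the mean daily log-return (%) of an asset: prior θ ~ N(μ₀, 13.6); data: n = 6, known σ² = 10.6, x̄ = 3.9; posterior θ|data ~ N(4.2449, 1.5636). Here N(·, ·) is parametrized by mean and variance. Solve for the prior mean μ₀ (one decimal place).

With known observation variance, the Normal–Normal posterior has precision τ_n = τ₀ + n/σ² and mean μ_n = (τ₀μ₀ + (n/σ²)x̄)/τ_n.
Here τ₀ = 1/13.6 = 0.073529 and τ_data = 6/10.6 = 0.566038, so τ_n = 0.639567.
Rearranging for μ₀: μ₀ = (μ_n·τ_n − τ_data·x̄)/τ₀ = (4.2449·0.639567 − 0.566038·3.9) / 0.073529 = 0.507350/0.073529 ≈ 6.9.

μ₀ = 6.9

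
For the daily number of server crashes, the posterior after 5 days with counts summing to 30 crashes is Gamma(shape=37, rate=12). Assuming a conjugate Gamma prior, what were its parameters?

Gamma–Poisson conjugacy: posterior shape = α + Σxᵢ, posterior rate = β + n.
So α = 37 − 30 = 7 and β = 12 − 5 = 7.

Gamma(shape=7, rate=7)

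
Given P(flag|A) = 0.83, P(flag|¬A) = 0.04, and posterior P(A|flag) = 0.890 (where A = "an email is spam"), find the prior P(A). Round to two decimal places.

In odds form, posterior odds = prior odds × likelihood ratio, so prior odds = posterior odds ÷ LR.
Posterior odds = 0.890/(1−0.890) = 8.0909. LR = 0.83/0.04 = 20.7500.
Prior odds = 8.0909/20.7500 = 0.3899, so P(A) = 0.3899/(1+0.3899) ≈ 0.28.

P(A) = 0.28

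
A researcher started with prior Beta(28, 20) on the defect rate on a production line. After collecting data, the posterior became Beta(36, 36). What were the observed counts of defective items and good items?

A Beta(α, β) prior with s successes and f failures in binomial data gives a Beta(α+s, β+f) posterior.
Match parameters: s=36−28=8, f=36−20=16.

8 defective items and 16 good items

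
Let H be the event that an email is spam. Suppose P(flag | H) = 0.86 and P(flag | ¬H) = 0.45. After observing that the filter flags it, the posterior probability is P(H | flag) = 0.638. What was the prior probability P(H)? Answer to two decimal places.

P(H) = 0.48

Bayes' rule in odds form gives O(H|E) = O(H)·[P(E|H)/P(E|¬H)], hence O(H) = O(H|E)/LR.
Posterior odds = 0.638/(1−0.638) = 1.7624. LR = 0.86/0.45 = 1.9111.
Prior odds = 1.7624/1.9111 = 0.9222, so P(H) = 0.9222/(1+0.9222) ≈ 0.48.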